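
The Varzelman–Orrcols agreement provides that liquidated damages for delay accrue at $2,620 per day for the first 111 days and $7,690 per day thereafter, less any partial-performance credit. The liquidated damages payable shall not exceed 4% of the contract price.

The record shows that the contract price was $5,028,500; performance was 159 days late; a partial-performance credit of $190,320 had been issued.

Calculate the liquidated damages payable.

$201,140

First 111 days: 111 × $2,620 = $290,820
Remaining days: (159 − 111) × $7,690 = $369,120
Accrued per-day damages: $290,820 + $369,120 = $659,940
Less partial-performance credit: $659,940 − $190,320 = $469,620
Cap: 4% of $5,028,500 = $201,140
Cap at $201,140: $469,620 exceeds the cap → $201,140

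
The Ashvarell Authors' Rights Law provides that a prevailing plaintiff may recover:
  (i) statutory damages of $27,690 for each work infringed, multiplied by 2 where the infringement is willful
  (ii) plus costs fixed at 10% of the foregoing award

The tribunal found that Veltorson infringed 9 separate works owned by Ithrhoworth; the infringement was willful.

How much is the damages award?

Statutory damages: 9 × $27,690 = $249,210
Doubled: 2 × $249,210 = $498,420
Costs: 10% of $498,420 = $49,842
Award plus costs: $498,420 + $49,842 = $548,262

$548,262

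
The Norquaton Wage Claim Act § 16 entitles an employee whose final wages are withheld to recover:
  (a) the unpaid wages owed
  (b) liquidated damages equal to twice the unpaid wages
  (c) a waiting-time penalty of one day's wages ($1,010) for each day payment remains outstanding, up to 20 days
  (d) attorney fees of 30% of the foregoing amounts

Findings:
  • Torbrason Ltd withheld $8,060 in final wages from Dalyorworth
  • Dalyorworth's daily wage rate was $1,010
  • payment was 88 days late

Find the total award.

$57,694

Doubled: 2 × $8,060 = $16,120
Penalty days: min(88, 20) = 20
Waiting-time penalty: 20 × $1,010 = $20,200
Subtotal: $8,060 + $16,120 + $20,200 = $44,380
Attorney fees: 30% of $44,380 = $13,314
Total award: $44,380 + $13,314 = $57,694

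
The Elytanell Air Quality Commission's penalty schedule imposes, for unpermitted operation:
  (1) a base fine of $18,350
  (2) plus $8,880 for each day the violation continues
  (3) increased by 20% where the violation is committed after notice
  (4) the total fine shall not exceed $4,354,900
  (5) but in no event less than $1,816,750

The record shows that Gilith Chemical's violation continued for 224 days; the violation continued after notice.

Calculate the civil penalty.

Per-day component: 224 × $8,880 = $1,989,120
Base plus per-day: $18,350 + $1,989,120 = $2,007,470
Enhancement: 20% of $2,007,470 = $401,494
Enhanced fine: $2,007,470 + $401,494 = $2,408,964
Cap at $4,354,900: $2,408,964 is within the cap, no reduction.
Minimum $1,816,750: $2,408,964 meets the minimum, no increase.

$2,408,964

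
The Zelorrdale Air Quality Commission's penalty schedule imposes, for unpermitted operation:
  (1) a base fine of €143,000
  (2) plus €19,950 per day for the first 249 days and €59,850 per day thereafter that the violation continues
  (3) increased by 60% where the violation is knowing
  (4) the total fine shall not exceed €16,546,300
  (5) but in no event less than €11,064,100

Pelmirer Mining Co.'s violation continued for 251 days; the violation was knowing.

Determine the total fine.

First 249 days: 249 × €19,950 = €4,967,550
Remaining days: (251 − 249) × €59,850 = €119,700
Per-day component: €4,967,550 + €119,700 = €5,087,250
Base plus per-day: €143,000 + €5,087,250 = €5,230,250
Enhancement: 60% of €5,230,250 = €3,138,150
Enhanced fine: €5,230,250 + €3,138,150 = €8,368,400
Cap at €16,546,300: €8,368,400 is within the cap, no reduction.
Minimum €11,064,100: €8,368,400 is below the minimum → €11,064,100

€11,064,100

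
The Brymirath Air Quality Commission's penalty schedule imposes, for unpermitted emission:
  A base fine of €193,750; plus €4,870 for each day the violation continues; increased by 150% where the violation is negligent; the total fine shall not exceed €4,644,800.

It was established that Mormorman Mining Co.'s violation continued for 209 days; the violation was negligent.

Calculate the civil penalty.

€3,028,950

Per-day component: 209 × €4,870 = €1,017,830
Base plus per-day: €193,750 + €1,017,830 = €1,211,580
Enhancement: 150% of €1,211,580 = €1,817,370
Enhanced fine: €1,211,580 + €1,817,370 = €3,028,950
Cap at €4,644,800: €3,028,950 is within the cap, no reduction.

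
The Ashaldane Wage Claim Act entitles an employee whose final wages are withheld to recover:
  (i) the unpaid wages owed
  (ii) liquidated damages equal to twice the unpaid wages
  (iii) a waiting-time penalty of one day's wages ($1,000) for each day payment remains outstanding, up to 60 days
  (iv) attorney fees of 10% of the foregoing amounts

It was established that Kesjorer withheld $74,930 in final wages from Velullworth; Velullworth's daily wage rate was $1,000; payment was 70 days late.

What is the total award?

Doubled: 2 × $74,930 = $149,860
Penalty days: min(70, 60) = 60
Waiting-time penalty: 60 × $1,000 = $60,000
Subtotal: $74,930 + $149,860 + $60,000 = $284,790
Attorney fees: 10% of $284,790 = $28,479
Total award: $284,790 + $28,479 = $313,269

$313,269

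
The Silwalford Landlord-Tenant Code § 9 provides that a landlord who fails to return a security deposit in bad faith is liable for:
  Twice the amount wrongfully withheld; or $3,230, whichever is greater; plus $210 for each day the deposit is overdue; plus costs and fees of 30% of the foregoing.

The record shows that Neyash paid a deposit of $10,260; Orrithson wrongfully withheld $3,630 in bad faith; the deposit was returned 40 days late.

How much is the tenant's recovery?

$20,358

Doubled: 2 × $3,630 = $7,260
Minimum $3,230: $7,260 meets the minimum, no increase.
Late-return penalty: 40 × $210 = $8,400
Damages plus late penalty: $7,260 + $8,400 = $15,660
Costs and fees: 30% of $15,660 = $4,698
Total recovery: $15,660 + $4,698 = $20,358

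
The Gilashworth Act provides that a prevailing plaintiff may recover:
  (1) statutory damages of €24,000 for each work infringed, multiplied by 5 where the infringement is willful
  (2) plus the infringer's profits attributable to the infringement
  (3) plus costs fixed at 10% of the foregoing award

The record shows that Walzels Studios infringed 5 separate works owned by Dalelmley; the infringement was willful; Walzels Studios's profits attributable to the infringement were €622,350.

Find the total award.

Statutory damages: 5 × €24,000 = €120,000
Multiplied by 5: 5 × €120,000 = €600,000
Combined award: €600,000 + €622,350 = €1,222,350
Costs: 10% of €1,222,350 = €122,235
Award plus costs: €1,222,350 + €122,235 = €1,344,585

€1,344,585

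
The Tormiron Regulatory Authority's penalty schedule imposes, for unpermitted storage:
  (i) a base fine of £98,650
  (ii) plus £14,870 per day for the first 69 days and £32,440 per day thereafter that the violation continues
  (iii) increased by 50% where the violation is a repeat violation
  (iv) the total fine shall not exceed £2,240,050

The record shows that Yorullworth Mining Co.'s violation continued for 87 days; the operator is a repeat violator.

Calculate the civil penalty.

First 69 days: 69 × £14,870 = £1,026,030
Remaining days: (87 − 69) × £32,440 = £583,920
Per-day component: £1,026,030 + £583,920 = £1,609,950
Base plus per-day: £98,650 + £1,609,950 = £1,708,600
Enhancement: 50% of £1,708,600 = £854,300
Enhanced fine: £1,708,600 + £854,300 = £2,562,900
Cap at £2,240,050: £2,562,900 exceeds the cap → £2,240,050

£2,240,050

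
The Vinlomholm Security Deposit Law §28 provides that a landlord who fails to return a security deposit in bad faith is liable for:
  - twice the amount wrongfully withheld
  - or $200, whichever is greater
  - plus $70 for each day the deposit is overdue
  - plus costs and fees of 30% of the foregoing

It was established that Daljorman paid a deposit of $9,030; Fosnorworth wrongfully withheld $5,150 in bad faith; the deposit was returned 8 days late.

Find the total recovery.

$14,118

Doubled: 2 × $5,150 = $10,300
Minimum $200: $10,300 meets the minimum, no increase.
Late-return penalty: 8 × $70 = $560
Damages plus late penalty: $10,300 + $560 = $10,860
Costs and fees: 30% of $10,860 = $3,258
Total recovery: $10,860 + $3,258 = $14,118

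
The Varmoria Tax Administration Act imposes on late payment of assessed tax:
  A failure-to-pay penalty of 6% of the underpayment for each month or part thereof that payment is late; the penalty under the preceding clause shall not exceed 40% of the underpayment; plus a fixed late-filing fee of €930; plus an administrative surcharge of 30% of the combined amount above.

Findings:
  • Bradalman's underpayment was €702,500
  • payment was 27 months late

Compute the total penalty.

€366,509

Accrued rate: 6% × 27 = 162%, capped at 40% → 40%
Failure-to-pay penalty: 40% of €702,500 = €281,000
Penalty before surcharge: €281,000 + €930 = €281,930
Administrative surcharge: 30% of €281,930 = €84,579
Total penalty: €281,930 + €84,579 = €366,509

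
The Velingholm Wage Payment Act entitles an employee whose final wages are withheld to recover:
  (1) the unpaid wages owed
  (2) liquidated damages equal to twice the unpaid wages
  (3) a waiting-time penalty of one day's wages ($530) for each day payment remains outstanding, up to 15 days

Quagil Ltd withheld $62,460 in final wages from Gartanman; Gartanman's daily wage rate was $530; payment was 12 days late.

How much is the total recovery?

Doubled: 2 × $62,460 = $124,920
Penalty days: min(12, 15) = 12
Waiting-time penalty: 12 × $530 = $6,360
Total award: $62,460 + $124,920 + $6,360 = $193,740

$193,740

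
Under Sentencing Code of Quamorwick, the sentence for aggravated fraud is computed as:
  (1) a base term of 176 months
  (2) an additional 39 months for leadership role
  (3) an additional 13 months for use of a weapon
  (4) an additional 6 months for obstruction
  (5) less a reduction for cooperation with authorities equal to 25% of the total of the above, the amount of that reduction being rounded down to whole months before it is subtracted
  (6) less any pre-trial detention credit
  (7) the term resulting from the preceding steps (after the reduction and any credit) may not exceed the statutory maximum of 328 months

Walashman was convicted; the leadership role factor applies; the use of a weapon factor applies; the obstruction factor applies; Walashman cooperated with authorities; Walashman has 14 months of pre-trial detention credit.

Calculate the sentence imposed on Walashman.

162 months

Leadership role enhancement: +39 months
Use of a weapon enhancement: +13 months
Obstruction enhancement: +6 months
Adjusted term: 176 months + 39 months + 13 months + 6 months = 234 months
Cooperation with authorities reduction: 25% of 234 months = 58 months (rounded down)
After reduction: 234 − 58 = 176 months
Less pre-trial detention credit: 176 months − 14 months = 162 months
Cap at 328 months: 162 months is within the cap, no reduction.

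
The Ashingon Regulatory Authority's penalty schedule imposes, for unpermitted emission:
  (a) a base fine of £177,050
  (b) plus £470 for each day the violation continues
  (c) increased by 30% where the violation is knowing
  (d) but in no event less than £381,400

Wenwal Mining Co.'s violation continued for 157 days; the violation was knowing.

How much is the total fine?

Civil penalty: £381,400

Per-day component: 157 × £470 = £73,790
Base plus per-day: £177,050 + £73,790 = £250,840
Enhancement: 30% of £250,840 = £75,252
Enhanced fine: £250,840 + £75,252 = £326,092
Minimum £381,400: £326,092 is below the minimum → £381,400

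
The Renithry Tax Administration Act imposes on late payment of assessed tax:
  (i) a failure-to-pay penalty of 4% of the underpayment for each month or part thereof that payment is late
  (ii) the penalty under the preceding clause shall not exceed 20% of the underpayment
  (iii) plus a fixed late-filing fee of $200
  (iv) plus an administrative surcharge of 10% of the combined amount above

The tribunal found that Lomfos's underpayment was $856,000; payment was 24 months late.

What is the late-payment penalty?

$188,540

Accrued rate: 4% × 24 = 96%, capped at 20% → 20%
Failure-to-pay penalty: 20% of $856,000 = $171,200
Penalty before surcharge: $171,200 + $200 = $171,400
Administrative surcharge: 10% of $171,400 = $17,140
Total penalty: $171,400 + $17,140 = $188,540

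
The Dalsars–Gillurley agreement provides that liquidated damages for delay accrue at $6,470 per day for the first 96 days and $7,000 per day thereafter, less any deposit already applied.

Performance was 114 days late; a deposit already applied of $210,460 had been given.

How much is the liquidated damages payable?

$536,660

First 96 days: 96 × $6,470 = $621,120
Remaining days: (114 − 96) × $7,000 = $126,000
Accrued per-day damages: $621,120 + $126,000 = $747,120
Less deposit already applied: $747,120 − $210,460 = $536,660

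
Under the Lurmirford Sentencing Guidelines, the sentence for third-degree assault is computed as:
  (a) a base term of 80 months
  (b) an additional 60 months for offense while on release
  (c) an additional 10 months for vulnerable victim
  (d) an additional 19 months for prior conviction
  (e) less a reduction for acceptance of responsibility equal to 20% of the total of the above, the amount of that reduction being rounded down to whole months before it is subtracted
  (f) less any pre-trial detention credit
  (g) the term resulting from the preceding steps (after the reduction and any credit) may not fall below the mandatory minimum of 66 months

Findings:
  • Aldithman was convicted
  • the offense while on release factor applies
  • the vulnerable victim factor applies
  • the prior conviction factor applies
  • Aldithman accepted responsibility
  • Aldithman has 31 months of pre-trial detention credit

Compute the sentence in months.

105 months

Offense while on release enhancement: +60 months
Vulnerable victim enhancement: +10 months
Prior conviction enhancement: +19 months
Adjusted term: 80 months + 60 months + 10 months + 19 months = 169 months
Acceptance of responsibility reduction: 20% of 169 months = 33 months (rounded down)
After reduction: 169 − 33 = 136 months
Less pre-trial detention credit: 136 months − 31 months = 105 months
Minimum 66 months: 105 months meets the minimum, no increase.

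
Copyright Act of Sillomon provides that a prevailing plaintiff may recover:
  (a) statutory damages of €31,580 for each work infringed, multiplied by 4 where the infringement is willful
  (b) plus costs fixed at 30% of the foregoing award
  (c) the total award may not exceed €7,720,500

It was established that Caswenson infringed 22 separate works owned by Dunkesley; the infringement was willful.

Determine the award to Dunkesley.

Statutory damages: 22 × €31,580 = €694,760
Multiplied by 4: 4 × €694,760 = €2,779,040
Costs: 30% of €2,779,040 = €833,712
Award plus costs: €2,779,040 + €833,712 = €3,612,752
Cap at €7,720,500: €3,612,752 is within the cap, no reduction.

€3,612,752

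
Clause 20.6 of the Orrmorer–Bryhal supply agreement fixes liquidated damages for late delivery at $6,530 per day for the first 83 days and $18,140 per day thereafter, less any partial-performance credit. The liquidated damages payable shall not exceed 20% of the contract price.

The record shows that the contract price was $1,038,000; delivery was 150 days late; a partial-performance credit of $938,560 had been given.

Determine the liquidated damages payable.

First 83 days: 83 × $6,530 = $541,990
Remaining days: (150 − 83) × $18,140 = $1,215,380
Accrued per-day damages: $541,990 + $1,215,380 = $1,757,370
Less partial-performance credit: $1,757,370 − $938,560 = $818,810
Cap: 20% of $1,038,000 = $207,600
Cap at $207,600: $818,810 exceeds the cap → $207,600

$207,600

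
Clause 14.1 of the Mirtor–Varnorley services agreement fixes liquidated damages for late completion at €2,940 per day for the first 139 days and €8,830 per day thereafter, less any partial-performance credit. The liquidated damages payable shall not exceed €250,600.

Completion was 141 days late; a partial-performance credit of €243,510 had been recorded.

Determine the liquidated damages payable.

First 139 days: 139 × €2,940 = €408,660
Remaining days: (141 − 139) × €8,830 = €17,660
Accrued per-day damages: €408,660 + €17,660 = €426,320
Less partial-performance credit: €426,320 − €243,510 = €182,810
Cap at €250,600: €182,810 is within the cap, no reduction.

Liquidated damages: €182,810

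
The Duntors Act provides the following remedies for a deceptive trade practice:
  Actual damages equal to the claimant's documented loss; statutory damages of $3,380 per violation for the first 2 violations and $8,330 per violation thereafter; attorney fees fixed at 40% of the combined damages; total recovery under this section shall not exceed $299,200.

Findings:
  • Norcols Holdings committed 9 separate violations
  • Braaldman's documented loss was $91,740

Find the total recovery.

First 2 violations: 2 × $3,380 = $6,760
Remaining violations: (9 − 2) × $8,330 = $58,310
Statutory damages: $6,760 + $58,310 = $65,070
Combined damages: $91,740 + $65,070 = $156,810
Attorney fees: 40% of $156,810 = $62,724
Total before cap: $156,810 + $62,724 = $219,534
Cap at $299,200: $219,534 is within the cap, no reduction.

$219,534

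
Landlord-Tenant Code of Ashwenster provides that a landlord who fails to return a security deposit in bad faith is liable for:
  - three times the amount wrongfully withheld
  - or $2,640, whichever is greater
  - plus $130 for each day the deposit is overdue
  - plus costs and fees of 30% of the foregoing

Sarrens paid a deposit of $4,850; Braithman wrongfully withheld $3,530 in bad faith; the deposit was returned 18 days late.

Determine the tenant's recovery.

Trebled: 3 × $3,530 = $10,590
Minimum $2,640: $10,590 meets the minimum, no increase.
Late-return penalty: 18 × $130 = $2,340
Damages plus late penalty: $10,590 + $2,340 = $12,930
Costs and fees: 30% of $12,930 = $3,879
Total recovery: $12,930 + $3,879 = $16,809

$16,809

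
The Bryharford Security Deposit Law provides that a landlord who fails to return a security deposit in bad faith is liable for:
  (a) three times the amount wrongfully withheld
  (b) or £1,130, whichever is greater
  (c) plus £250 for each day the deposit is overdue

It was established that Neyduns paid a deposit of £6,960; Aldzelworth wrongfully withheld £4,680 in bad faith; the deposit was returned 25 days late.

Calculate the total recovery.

Trebled: 3 × £4,680 = £14,040
Minimum £1,130: £14,040 meets the minimum, no increase.
Late-return penalty: 25 × £250 = £6,250
Damages plus late penalty: £14,040 + £6,250 = £20,290

Recovery: £20,290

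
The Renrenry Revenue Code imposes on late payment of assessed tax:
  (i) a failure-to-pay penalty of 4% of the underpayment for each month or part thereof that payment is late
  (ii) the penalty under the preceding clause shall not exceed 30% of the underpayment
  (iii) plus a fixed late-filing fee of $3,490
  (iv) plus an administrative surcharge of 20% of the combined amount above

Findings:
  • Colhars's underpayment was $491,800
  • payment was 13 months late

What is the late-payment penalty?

Accrued rate: 4% × 13 = 52%, capped at 30% → 30%
Failure-to-pay penalty: 30% of $491,800 = $147,540
Penalty before surcharge: $147,540 + $3,490 = $151,030
Administrative surcharge: 20% of $151,030 = $30,206
Total penalty: $151,030 + $30,206 = $181,236

$181,236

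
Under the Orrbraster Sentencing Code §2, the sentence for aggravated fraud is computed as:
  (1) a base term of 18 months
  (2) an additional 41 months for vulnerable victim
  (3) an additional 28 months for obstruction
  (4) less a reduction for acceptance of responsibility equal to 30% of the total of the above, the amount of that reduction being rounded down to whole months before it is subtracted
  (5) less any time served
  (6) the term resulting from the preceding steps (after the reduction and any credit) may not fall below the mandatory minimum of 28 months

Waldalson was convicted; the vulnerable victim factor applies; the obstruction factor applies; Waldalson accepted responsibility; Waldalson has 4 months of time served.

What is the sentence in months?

57 months

Vulnerable victim enhancement: +41 months
Obstruction enhancement: +28 months
Adjusted term: 18 months + 41 months + 28 months = 87 months
Acceptance of responsibility reduction: 30% of 87 months = 26 months (rounded down)
After reduction: 87 − 26 = 61 months
Less time served: 61 months − 4 months = 57 months
Minimum 28 months: 57 months meets the minimum, no increase.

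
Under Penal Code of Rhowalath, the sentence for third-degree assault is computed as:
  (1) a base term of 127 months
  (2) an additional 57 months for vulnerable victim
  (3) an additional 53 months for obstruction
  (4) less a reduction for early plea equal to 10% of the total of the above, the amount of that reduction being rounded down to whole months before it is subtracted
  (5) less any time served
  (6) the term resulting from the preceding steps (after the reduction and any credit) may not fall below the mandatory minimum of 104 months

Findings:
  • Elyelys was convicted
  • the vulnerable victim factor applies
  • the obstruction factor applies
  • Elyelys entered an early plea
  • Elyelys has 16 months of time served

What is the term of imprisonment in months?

198 months

Vulnerable victim enhancement: +57 months
Obstruction enhancement: +53 months
Adjusted term: 127 months + 57 months + 53 months = 237 months
Early plea reduction: 10% of 237 months = 23 months (rounded down)
After reduction: 237 − 23 = 214 months
Less time served: 214 months − 16 months = 198 months
Minimum 104 months: 198 months meets the minimum, no increase.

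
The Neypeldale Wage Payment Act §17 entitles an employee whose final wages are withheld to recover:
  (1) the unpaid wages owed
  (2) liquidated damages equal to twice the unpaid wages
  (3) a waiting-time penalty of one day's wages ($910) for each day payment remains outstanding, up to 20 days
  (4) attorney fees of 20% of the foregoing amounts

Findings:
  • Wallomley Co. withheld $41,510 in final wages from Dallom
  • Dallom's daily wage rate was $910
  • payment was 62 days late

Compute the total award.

Doubled: 2 × $41,510 = $83,020
Penalty days: min(62, 20) = 20
Waiting-time penalty: 20 × $910 = $18,200
Subtotal: $41,510 + $83,020 + $18,200 = $142,730
Attorney fees: 20% of $142,730 = $28,546
Total award: $142,730 + $28,546 = $171,276

$171,276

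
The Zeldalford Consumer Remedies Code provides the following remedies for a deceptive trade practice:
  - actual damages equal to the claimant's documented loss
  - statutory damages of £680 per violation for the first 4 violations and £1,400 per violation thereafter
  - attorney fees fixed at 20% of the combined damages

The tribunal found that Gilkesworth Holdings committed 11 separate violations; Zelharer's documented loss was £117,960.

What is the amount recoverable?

First 4 violations: 4 × £680 = £2,720
Remaining violations: (11 − 4) × £1,400 = £9,800
Statutory damages: £2,720 + £9,800 = £12,520
Combined damages: £117,960 + £12,520 = £130,480
Attorney fees: 20% of £130,480 = £26,096
Total recovery: £130,480 + £26,096 = £156,576

£156,576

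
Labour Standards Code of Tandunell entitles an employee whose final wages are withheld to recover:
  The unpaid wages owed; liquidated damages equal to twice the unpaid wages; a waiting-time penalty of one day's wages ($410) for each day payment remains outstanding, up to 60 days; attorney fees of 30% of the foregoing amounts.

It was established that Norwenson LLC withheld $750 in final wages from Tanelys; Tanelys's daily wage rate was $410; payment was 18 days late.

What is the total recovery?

$12,519

Doubled: 2 × $750 = $1,500
Penalty days: min(18, 60) = 18
Waiting-time penalty: 18 × $410 = $7,380
Subtotal: $750 + $1,500 + $7,380 = $9,630
Attorney fees: 30% of $9,630 = $2,889
Total award: $9,630 + $2,889 = $12,519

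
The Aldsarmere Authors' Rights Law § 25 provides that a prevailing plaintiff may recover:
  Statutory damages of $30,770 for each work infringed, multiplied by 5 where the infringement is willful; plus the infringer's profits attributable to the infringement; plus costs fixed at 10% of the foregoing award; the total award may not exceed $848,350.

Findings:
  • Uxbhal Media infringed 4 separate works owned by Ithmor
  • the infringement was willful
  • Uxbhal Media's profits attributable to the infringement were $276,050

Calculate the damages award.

Statutory damages: 4 × $30,770 = $123,080
Multiplied by 5: 5 × $123,080 = $615,400
Combined award: $615,400 + $276,050 = $891,450
Costs: 10% of $891,450 = $89,145
Award plus costs: $891,450 + $89,145 = $980,595
Cap at $848,350: $980,595 exceeds the cap → $848,350

Award: $848,350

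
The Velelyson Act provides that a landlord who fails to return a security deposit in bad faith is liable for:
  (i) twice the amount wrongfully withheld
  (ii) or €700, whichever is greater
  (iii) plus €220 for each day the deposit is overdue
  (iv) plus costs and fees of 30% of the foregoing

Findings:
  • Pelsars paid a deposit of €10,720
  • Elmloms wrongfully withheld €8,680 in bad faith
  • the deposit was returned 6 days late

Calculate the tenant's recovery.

Doubled: 2 × €8,680 = €17,360
Minimum €700: €17,360 meets the minimum, no increase.
Late-return penalty: 6 × €220 = €1,320
Damages plus late penalty: €17,360 + €1,320 = €18,680
Costs and fees: 30% of €18,680 = €5,604
Total recovery: €18,680 + €5,604 = €24,284

€24,284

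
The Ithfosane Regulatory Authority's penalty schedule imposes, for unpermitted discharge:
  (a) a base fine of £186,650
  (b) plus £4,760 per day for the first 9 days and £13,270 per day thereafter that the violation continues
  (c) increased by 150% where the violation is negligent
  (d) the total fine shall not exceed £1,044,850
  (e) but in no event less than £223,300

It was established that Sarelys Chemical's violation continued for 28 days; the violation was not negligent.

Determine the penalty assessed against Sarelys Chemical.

First 9 days: 9 × £4,760 = £42,840
Remaining days: (28 − 9) × £13,270 = £252,130
Per-day component: £42,840 + £252,130 = £294,970
Base plus per-day: £186,650 + £294,970 = £481,620
The violation was not negligent: no 150% increase.
Cap at £1,044,850: £481,620 is within the cap, no reduction.
Minimum £223,300: £481,620 meets the minimum, no increase.

£481,620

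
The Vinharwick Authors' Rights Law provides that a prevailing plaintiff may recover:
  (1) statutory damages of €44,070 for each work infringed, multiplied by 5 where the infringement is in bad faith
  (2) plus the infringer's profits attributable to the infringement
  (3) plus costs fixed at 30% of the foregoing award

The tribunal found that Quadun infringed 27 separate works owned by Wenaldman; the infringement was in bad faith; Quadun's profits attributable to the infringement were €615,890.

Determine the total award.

Statutory damages: 27 × €44,070 = €1,189,890
Multiplied by 5: 5 × €1,189,890 = €5,949,450
Combined award: €5,949,450 + €615,890 = €6,565,340
Costs: 30% of €6,565,340 = €1,969,602
Award plus costs: €6,565,340 + €1,969,602 = €8,534,942

€8,534,942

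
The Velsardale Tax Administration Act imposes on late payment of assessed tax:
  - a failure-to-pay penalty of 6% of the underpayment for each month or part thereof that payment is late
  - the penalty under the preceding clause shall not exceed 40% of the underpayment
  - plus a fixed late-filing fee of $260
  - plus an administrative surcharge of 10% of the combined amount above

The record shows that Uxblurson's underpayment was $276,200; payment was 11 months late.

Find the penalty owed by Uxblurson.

Penalty: $121,814

Accrued rate: 6% × 11 = 66%, capped at 40% → 40%
Failure-to-pay penalty: 40% of $276,200 = $110,480
Penalty before surcharge: $110,480 + $260 = $110,740
Administrative surcharge: 10% of $110,740 = $11,074
Total penalty: $110,740 + $11,074 = $121,814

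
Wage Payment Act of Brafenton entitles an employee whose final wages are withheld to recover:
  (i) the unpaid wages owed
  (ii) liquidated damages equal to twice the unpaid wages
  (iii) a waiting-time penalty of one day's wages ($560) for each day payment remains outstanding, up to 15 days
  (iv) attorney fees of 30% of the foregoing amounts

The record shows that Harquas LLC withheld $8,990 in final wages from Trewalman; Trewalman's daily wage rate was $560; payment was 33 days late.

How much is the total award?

Doubled: 2 × $8,990 = $17,980
Penalty days: min(33, 15) = 15
Waiting-time penalty: 15 × $560 = $8,400
Subtotal: $8,990 + $17,980 + $8,400 = $35,370
Attorney fees: 30% of $35,370 = $10,611
Total award: $35,370 + $10,611 = $45,981

$45,981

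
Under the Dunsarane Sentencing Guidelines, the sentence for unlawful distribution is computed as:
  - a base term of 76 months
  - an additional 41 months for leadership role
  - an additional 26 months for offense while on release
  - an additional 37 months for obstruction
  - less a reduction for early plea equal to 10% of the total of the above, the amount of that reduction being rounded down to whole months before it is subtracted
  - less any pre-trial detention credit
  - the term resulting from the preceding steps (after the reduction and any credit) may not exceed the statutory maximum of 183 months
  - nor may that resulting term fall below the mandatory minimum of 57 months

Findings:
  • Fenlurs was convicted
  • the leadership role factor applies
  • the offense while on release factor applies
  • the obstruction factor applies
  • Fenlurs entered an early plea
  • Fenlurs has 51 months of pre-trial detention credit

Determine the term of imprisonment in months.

Leadership role enhancement: +41 months
Offense while on release enhancement: +26 months
Obstruction enhancement: +37 months
Adjusted term: 76 months + 41 months + 26 months + 37 months = 180 months
Early plea reduction: 10% of 180 months = 18 months (rounded down)
After reduction: 180 − 18 = 162 months
Less pre-trial detention credit: 162 months − 51 months = 111 months
Cap at 183 months: 111 months is within the cap, no reduction.
Minimum 57 months: 111 months meets the minimum, no increase.

111 months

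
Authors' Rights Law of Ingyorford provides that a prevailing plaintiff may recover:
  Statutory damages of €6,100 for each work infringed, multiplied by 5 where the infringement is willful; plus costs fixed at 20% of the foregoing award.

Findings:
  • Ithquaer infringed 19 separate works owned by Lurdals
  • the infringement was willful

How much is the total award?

Statutory damages: 19 × €6,100 = €115,900
Multiplied by 5: 5 × €115,900 = €579,500
Costs: 20% of €579,500 = €115,900
Award plus costs: €579,500 + €115,900 = €695,400

€695,400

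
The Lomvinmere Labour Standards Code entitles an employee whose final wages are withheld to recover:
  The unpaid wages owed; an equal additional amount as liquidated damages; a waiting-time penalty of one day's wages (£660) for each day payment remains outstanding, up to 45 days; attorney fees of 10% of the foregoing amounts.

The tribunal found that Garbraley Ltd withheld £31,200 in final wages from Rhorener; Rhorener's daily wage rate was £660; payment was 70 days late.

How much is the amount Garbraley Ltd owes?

Liquidated damages (equal amount): £31,200
Penalty days: min(70, 45) = 45
Waiting-time penalty: 45 × £660 = £29,700
Subtotal: £31,200 + £31,200 + £29,700 = £92,100
Attorney fees: 10% of £92,100 = £9,210
Total award: £92,100 + £9,210 = £101,310

£101,310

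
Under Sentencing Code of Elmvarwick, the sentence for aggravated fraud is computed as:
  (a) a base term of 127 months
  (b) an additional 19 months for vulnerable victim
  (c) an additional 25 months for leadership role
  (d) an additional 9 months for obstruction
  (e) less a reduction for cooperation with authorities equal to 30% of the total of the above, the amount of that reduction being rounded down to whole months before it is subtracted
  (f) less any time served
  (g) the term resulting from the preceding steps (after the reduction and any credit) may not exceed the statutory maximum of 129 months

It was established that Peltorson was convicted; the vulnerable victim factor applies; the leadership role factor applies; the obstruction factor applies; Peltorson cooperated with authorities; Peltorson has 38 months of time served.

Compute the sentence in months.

88 months

Vulnerable victim enhancement: +19 months
Leadership role enhancement: +25 months
Obstruction enhancement: +9 months
Adjusted term: 127 months + 19 months + 25 months + 9 months = 180 months
Cooperation with authorities reduction: 30% of 180 months = 54 months (rounded down)
After reduction: 180 − 54 = 126 months
Less time served: 126 months − 38 months = 88 months
Cap at 129 months: 88 months is within the cap, no reduction.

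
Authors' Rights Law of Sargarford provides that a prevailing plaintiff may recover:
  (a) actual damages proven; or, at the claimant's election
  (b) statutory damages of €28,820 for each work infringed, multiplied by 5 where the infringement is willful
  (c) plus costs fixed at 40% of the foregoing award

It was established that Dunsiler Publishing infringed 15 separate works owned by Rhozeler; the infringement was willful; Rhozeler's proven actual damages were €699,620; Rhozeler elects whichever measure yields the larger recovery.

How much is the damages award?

€3,026,100

Statutory damages: 15 × €28,820 = €432,300
Multiplied by 5: 5 × €432,300 = €2,161,500
Greater of actual damages (€699,620) or enhanced statutory damages (€2,161,500): €2,161,500
Costs: 40% of €2,161,500 = €864,600
Award plus costs: €2,161,500 + €864,600 = €3,026,100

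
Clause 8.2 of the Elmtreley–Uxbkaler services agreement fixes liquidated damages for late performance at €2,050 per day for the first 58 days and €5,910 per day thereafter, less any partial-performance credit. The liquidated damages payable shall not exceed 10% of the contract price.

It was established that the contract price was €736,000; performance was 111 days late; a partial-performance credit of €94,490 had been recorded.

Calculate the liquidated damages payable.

€73,600

First 58 days: 58 × €2,050 = €118,900
Remaining days: (111 − 58) × €5,910 = €313,230
Accrued per-day damages: €118,900 + €313,230 = €432,130
Less partial-performance credit: €432,130 − €94,490 = €337,640
Cap: 10% of €736,000 = €73,600
Cap at €73,600: €337,640 exceeds the cap → €73,600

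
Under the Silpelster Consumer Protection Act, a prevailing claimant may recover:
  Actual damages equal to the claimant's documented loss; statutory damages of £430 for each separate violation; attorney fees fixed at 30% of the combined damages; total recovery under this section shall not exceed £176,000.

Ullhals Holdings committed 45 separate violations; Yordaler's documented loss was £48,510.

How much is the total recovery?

£88,218

Statutory damages: 45 × £430 = £19,350
Combined damages: £48,510 + £19,350 = £67,860
Attorney fees: 30% of £67,860 = £20,358
Total before cap: £67,860 + £20,358 = £88,218
Cap at £176,000: £88,218 is within the cap, no reduction.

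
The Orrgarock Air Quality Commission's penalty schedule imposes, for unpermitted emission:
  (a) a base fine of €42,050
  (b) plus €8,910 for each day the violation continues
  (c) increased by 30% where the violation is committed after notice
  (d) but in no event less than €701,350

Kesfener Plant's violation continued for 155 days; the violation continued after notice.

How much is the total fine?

Per-day component: 155 × €8,910 = €1,381,050
Base plus per-day: €42,050 + €1,381,050 = €1,423,100
Enhancement: 30% of €1,423,100 = €426,930
Enhanced fine: €1,423,100 + €426,930 = €1,850,030
Minimum €701,350: €1,850,030 meets the minimum, no increase.

€1,850,030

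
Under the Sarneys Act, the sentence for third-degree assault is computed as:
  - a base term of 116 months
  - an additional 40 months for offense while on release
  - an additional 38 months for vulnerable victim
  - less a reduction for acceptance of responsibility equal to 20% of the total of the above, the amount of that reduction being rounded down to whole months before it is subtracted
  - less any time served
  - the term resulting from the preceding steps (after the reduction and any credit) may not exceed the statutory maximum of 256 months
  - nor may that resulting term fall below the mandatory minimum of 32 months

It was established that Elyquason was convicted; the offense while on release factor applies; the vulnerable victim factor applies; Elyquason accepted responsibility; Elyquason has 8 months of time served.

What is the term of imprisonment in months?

Offense while on release enhancement: +40 months
Vulnerable victim enhancement: +38 months
Adjusted term: 116 months + 40 months + 38 months = 194 months
Acceptance of responsibility reduction: 20% of 194 months = 38 months (rounded down)
After reduction: 194 − 38 = 156 months
Less time served: 156 months − 8 months = 148 months
Cap at 256 months: 148 months is within the cap, no reduction.
Minimum 32 months: 148 months meets the minimum, no increase.

148 months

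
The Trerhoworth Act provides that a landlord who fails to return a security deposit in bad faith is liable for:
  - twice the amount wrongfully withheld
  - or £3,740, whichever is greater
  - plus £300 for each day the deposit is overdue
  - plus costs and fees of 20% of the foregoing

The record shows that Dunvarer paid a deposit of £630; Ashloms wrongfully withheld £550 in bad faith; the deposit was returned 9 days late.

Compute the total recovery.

£7,728

Doubled: 2 × £550 = £1,100
Minimum £3,740: £1,100 is below the minimum → £3,740
Late-return penalty: 9 × £300 = £2,700
Damages plus late penalty: £3,740 + £2,700 = £6,440
Costs and fees: 20% of £6,440 = £1,288
Total recovery: £6,440 + £1,288 = £7,728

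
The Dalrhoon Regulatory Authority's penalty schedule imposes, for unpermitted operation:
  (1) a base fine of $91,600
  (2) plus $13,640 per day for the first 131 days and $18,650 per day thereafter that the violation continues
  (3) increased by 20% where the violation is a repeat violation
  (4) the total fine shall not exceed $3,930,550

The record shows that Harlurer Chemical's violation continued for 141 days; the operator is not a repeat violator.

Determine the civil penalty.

$2,064,940

First 131 days: 131 × $13,640 = $1,786,840
Remaining days: (141 − 131) × $18,650 = $186,500
Per-day component: $1,786,840 + $186,500 = $1,973,340
Base plus per-day: $91,600 + $1,973,340 = $2,064,940
The operator is not a repeat violator: no 20% increase.
Cap at $3,930,550: $2,064,940 is within the cap, no reduction.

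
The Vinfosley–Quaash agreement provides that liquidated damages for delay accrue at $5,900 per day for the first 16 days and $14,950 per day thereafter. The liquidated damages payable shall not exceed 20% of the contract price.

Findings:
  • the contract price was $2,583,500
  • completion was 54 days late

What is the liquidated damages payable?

First 16 days: 16 × $5,900 = $94,400
Remaining days: (54 − 16) × $14,950 = $568,100
Accrued per-day damages: $94,400 + $568,100 = $662,500
Cap: 20% of $2,583,500 = $516,700
Cap at $516,700: $662,500 exceeds the cap → $516,700

$516,700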